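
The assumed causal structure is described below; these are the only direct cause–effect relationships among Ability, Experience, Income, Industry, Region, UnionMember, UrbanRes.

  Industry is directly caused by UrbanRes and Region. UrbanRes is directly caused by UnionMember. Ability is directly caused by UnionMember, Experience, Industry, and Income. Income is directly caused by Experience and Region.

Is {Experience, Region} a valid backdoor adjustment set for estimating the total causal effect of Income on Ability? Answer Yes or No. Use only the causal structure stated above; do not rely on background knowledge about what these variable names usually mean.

Yes

Backdoor paths from Income to Ability (paths whose first edge points into Income):
  P1: Income <- Experience -> Ability
  P2: Income <- Region -> Industry <- UrbanRes <- UnionMember -> Ability
  P3: Income <- Region -> Industry -> Ability
Condition 1 (no descendant of Income in the set): holds — descendants of Income are {Ability}; none are in {Experience, Region}.
Condition 2 (every backdoor path blocked by {Experience, Region}):
  P1: blocked at fork node Experience ∈ conditioning set.
  P2: blocked at fork node Region ∈ conditioning set.
  P3: blocked at fork node Region ∈ conditioning set.
{Experience, Region} satisfies the backdoor criterion.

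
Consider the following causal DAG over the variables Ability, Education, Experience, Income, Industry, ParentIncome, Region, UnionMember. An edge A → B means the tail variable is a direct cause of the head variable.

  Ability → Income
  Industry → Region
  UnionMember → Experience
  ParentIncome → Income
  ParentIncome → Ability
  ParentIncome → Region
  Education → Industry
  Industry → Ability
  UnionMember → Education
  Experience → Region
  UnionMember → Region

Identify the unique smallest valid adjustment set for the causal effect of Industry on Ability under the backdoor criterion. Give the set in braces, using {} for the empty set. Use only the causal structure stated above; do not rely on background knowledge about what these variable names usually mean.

Variables eligible for adjustment (non-descendants of Industry, excluding Industry and Ability): {Education, Experience, ParentIncome, UnionMember}.
Backdoor paths from Industry to Ability:
  P1: Industry <- Education <- UnionMember -> Experience -> Region <- ParentIncome -> Ability
  P2: Industry <- Education <- UnionMember -> Experience -> Region <- ParentIncome -> Income <- Ability
  P3: Industry <- Education <- UnionMember -> Region <- ParentIncome -> Ability
  P4: Industry <- Education <- UnionMember -> Region <- ParentIncome -> Income <- Ability
Each backdoor path contains an unconditioned collider, so every path is already blocked with the empty conditioning set:
  P1: blocked at collider Region (neither it nor any descendant is in the conditioning set).
  P2: blocked at collider Region (neither it nor any descendant is in the conditioning set).
  P3: blocked at collider Region (neither it nor any descendant is in the conditioning set).
  P4: blocked at collider Region (neither it nor any descendant is in the conditioning set).
The empty set is therefore the unique smallest valid set.

{}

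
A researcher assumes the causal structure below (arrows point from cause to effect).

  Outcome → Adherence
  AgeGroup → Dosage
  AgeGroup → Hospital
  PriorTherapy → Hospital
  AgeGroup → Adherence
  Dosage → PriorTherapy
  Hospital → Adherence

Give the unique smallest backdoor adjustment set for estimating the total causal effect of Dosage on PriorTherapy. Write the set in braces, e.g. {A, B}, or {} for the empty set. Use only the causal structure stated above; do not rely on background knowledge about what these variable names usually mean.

{}

Variables eligible for adjustment (non-descendants of Dosage, excluding Dosage and PriorTherapy): {AgeGroup, Outcome}.
Backdoor paths from Dosage to PriorTherapy:
  P1: Dosage <- AgeGroup -> Hospital <- PriorTherapy
  P2: Dosage <- AgeGroup -> Adherence <- Hospital <- PriorTherapy
Each backdoor path contains an unconditioned collider, so every path is already blocked with the empty conditioning set:
  P1: blocked at collider Hospital (neither it nor any descendant is in the conditioning set).
  P2: blocked at collider Adherence (neither it nor any descendant is in the conditioning set).
The empty set is therefore the unique smallest valid set.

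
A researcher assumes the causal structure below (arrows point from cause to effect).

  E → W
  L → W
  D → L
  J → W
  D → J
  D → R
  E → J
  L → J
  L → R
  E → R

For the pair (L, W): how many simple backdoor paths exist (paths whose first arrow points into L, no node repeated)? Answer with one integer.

A backdoor path from L to W is any simple undirected path whose first edge points into L (i.e. leaves L via a parent).
Parents of L: {D}.
Enumerating:
  P1: L <- D -> R <- E -> J -> W
  P2: L <- D -> R <- E -> W
  P3: L <- D -> J <- E -> W
  P4: L <- D -> J -> W
That exhausts the simple backdoor paths. Count: 4.

4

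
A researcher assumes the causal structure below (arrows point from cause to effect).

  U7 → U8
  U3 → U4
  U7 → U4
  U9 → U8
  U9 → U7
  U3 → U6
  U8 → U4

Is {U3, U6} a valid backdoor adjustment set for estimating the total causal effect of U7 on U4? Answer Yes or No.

Backdoor paths from U7 to U4 (paths whose first edge points into U7):
  P1: U7 <- U9 -> U8 -> U4
Condition 1 (no descendant of U7 in the set): holds — descendants of U7 are {U4, U8}; none are in {U3, U6}.
Condition 2 (every backdoor path blocked by {U3, U6}):
  P1: open — no interior node is in the conditioning set.
{U3, U6} does not satisfy the backdoor criterion.

No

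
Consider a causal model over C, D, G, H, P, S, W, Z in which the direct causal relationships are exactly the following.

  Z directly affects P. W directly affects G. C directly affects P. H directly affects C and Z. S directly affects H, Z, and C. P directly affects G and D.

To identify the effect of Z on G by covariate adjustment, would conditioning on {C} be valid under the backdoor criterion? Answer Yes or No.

Yes

Backdoor paths from Z to G (paths whose first edge points into Z):
  P1: Z <- S -> H -> C -> P -> G
  P2: Z <- S -> C -> P -> G
  P3: Z <- H <- S -> C -> P -> G
  P4: Z <- H -> C -> P -> G
Condition 1 (no descendant of Z in the set): holds — descendants of Z are {D, G, P}; none are in {C}.
Condition 2 (every backdoor path blocked by {C}):
  P1: blocked at chain node C ∈ conditioning set.
  P2: blocked at chain node C ∈ conditioning set.
  P3: blocked at chain node C ∈ conditioning set.
  P4: blocked at chain node C ∈ conditioning set.
{C} satisfies the backdoor criterion.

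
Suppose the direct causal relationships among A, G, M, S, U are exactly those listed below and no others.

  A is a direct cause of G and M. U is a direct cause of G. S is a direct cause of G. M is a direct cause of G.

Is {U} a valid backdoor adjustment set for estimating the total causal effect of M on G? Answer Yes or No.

No

Backdoor paths from M to G (paths whose first edge points into M):
  P1: M <- A -> G
Condition 1 (no descendant of M in the set): holds — descendants of M are {G}; none are in {U}.
Condition 2 (every backdoor path blocked by {U}):
  P1: open — no interior node is in the conditioning set.
{U} does not satisfy the backdoor criterion.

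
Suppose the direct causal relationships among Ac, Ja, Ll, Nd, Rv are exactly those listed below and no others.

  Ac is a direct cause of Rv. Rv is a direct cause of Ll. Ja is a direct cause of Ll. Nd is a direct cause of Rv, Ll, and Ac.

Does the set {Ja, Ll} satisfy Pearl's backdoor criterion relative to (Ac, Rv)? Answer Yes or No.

Backdoor paths from Ac to Rv (paths whose first edge points into Ac):
  P1: Ac <- Nd -> Rv
  P2: Ac <- Nd -> Ll <- Rv
Condition 1 (no descendant of Ac in the set): FAILS — Ll is a descendant of Ac.
Condition 2 (every backdoor path blocked by {Ja, Ll}):
  P1: open — no interior node is in the conditioning set.
  P2: open — collider(s) Ll are conditioned on (or have a conditioned descendant) and no non-collider on the path is in the set.
{Ja, Ll} does not satisfy the backdoor criterion.

No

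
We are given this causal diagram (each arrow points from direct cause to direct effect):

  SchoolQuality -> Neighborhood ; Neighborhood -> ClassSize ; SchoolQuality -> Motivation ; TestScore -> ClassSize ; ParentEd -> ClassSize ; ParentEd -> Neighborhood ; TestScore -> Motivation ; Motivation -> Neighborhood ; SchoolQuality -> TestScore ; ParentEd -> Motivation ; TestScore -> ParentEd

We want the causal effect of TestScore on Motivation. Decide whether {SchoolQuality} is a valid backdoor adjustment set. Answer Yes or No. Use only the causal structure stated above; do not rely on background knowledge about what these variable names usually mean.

Backdoor paths from TestScore to Motivation (paths whose first edge points into TestScore):
  P1: TestScore <- SchoolQuality -> Motivation
  P2: TestScore <- SchoolQuality -> Neighborhood <- ParentEd -> Motivation
  P3: TestScore <- SchoolQuality -> Neighborhood <- Motivation
  P4: TestScore <- SchoolQuality -> Neighborhood -> ClassSize <- ParentEd -> Motivation
Condition 1 (no descendant of TestScore in the set): holds — descendants of TestScore are {ClassSize, Motivation, Neighborhood, ParentEd}; none are in {SchoolQuality}.
Condition 2 (every backdoor path blocked by {SchoolQuality}):
  P1: blocked at fork node SchoolQuality ∈ conditioning set.
  P2: blocked at fork node SchoolQuality ∈ conditioning set.
  P3: blocked at fork node SchoolQuality ∈ conditioning set.
  P4: blocked at fork node SchoolQuality ∈ conditioning set.
{SchoolQuality} satisfies the backdoor criterion.

Yes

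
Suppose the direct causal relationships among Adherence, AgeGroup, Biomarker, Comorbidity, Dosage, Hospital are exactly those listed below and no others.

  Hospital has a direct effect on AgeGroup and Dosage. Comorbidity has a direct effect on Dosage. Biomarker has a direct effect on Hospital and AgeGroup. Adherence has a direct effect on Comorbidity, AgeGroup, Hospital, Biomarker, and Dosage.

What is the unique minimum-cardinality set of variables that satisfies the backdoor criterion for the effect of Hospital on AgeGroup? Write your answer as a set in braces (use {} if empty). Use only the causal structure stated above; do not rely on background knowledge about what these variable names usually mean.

Variables eligible for adjustment (non-descendants of Hospital, excluding Hospital and AgeGroup): {Adherence, Biomarker, Comorbidity}.
Backdoor paths from Hospital to AgeGroup:
  P1: Hospital <- Adherence -> Biomarker -> AgeGroup
  P2: Hospital <- Adherence -> AgeGroup
  P3: Hospital <- Biomarker <- Adherence -> AgeGroup
  P4: Hospital <- Biomarker -> AgeGroup
The empty set is not sufficient: P1 (Hospital <- Adherence -> Biomarker -> AgeGroup) has no collider blocking it and no conditioned non-collider, so it is open.
Try {Adherence, Biomarker}:
  P1: blocked at fork node Adherence ∈ conditioning set.
  P2: blocked at fork node Adherence ∈ conditioning set.
  P3: blocked at chain node Biomarker ∈ conditioning set.
  P4: blocked at fork node Biomarker ∈ conditioning set.
{Adherence, Biomarker} contains no descendant of Hospital and blocks every backdoor path.
Every element of {Adherence, Biomarker} is needed (dropping Adherence leaves P2 open; dropping Biomarker leaves P4 open), so no proper subset is valid.
Among all size-2 subsets of the eligible variables, only {Adherence, Biomarker} blocks every backdoor path, so it is the unique smallest valid adjustment set.

{Adherence, Biomarker}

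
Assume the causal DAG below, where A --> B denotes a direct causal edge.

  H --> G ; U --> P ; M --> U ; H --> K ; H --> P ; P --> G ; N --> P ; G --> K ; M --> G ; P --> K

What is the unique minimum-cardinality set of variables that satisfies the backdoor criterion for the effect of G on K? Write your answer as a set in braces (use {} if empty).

Variables eligible for adjustment (non-descendants of G, excluding G and K): {H, M, N, P, U}.
Backdoor paths from G to K:
  P1: G <- H -> P -> K
  P2: G <- H -> K
  P3: G <- M -> U -> P <- H -> K
  P4: G <- M -> U -> P -> K
  P5: G <- P <- H -> K
  P6: G <- P -> K
The empty set is not sufficient: P1 (G <- H -> P -> K) has no collider blocking it and no conditioned non-collider, so it is open.
Try {H, P}:
  P1: blocked at fork node H ∈ conditioning set.
  P2: blocked at fork node H ∈ conditioning set.
  P3: blocked at fork node H ∈ conditioning set.
  P4: blocked at chain node P ∈ conditioning set.
  P5: blocked at chain node P ∈ conditioning set.
  P6: blocked at fork node P ∈ conditioning set.
{H, P} contains no descendant of G and blocks every backdoor path.
Every element of {H, P} is needed (dropping H leaves P2 open; dropping P leaves P4 open), so no proper subset is valid.
Among all size-2 subsets of the eligible variables, only {H, P} blocks every backdoor path, so it is the unique smallest valid adjustment set.

{H, P}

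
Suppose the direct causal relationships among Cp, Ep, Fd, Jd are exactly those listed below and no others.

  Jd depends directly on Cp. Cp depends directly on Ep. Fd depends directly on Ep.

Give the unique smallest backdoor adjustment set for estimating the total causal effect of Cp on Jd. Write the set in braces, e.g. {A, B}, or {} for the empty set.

{}

Variables eligible for adjustment (non-descendants of Cp, excluding Cp and Jd): {Ep, Fd}.
Backdoor paths from Cp to Jd:
  (none)
With no backdoor paths the empty set already satisfies the criterion, and it is trivially minimal.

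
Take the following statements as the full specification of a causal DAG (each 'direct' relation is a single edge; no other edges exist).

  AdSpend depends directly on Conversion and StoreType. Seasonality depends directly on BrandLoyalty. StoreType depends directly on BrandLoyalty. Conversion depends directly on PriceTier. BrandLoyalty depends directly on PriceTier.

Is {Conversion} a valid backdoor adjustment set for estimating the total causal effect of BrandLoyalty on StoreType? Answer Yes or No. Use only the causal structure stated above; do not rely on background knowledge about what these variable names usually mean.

Yes

Backdoor paths from BrandLoyalty to StoreType (paths whose first edge points into BrandLoyalty):
  P1: BrandLoyalty <- PriceTier -> Conversion -> AdSpend <- StoreType
Condition 1 (no descendant of BrandLoyalty in the set): holds — descendants of BrandLoyalty are {AdSpend, Seasonality, StoreType}; none are in {Conversion}.
Condition 2 (every backdoor path blocked by {Conversion}):
  P1: blocked at chain node Conversion ∈ conditioning set.
{Conversion} satisfies the backdoor criterion.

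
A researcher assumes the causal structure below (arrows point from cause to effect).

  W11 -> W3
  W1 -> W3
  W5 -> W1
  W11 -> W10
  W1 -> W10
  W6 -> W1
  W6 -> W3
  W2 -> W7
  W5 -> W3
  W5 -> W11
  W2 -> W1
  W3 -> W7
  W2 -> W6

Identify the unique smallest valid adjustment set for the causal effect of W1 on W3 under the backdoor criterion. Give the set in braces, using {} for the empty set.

{W5, W6}

Variables eligible for adjustment (non-descendants of W1, excluding W1 and W3): {W11, W2, W5, W6}.
Backdoor paths from W1 to W3:
  P1: W1 <- W5 -> W11 -> W3
  P2: W1 <- W5 -> W3
  P3: W1 <- W2 -> W6 -> W3
  P4: W1 <- W2 -> W7 <- W3
  P5: W1 <- W6 <- W2 -> W7 <- W3
  P6: W1 <- W6 -> W3
The empty set is not sufficient: P1 (W1 <- W5 -> W11 -> W3) has no collider blocking it and no conditioned non-collider, so it is open.
Try {W5, W6}:
  P1: blocked at fork node W5 ∈ conditioning set.
  P2: blocked at fork node W5 ∈ conditioning set.
  P3: blocked at chain node W6 ∈ conditioning set.
  P4: blocked at collider W7 (neither it nor any descendant is in the conditioning set).
  P5: blocked at chain node W6 ∈ conditioning set.
  P6: blocked at fork node W6 ∈ conditioning set.
{W5, W6} contains no descendant of W1 and blocks every backdoor path.
Every element of {W5, W6} is needed (dropping W5 leaves P1 open; dropping W6 leaves P3 open), so no proper subset is valid.
Among all size-2 subsets of the eligible variables, only {W5, W6} blocks every backdoor path, so it is the unique smallest valid adjustment set.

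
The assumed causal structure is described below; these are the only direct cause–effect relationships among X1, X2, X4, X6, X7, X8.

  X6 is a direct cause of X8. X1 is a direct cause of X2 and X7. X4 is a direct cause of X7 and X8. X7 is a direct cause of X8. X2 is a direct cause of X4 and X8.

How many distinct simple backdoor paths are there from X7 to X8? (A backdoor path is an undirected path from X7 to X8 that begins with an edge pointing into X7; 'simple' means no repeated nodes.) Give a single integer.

4

A backdoor path from X7 to X8 is any simple undirected path whose first edge points into X7 (i.e. leaves X7 via a parent).
Parents of X7: {X1, X4}.
Enumerating:
  P1: X7 <- X1 -> X2 -> X4 -> X8
  P2: X7 <- X1 -> X2 -> X8
  P3: X7 <- X4 <- X2 -> X8
  P4: X7 <- X4 -> X8
That exhausts the simple backdoor paths. Count: 4.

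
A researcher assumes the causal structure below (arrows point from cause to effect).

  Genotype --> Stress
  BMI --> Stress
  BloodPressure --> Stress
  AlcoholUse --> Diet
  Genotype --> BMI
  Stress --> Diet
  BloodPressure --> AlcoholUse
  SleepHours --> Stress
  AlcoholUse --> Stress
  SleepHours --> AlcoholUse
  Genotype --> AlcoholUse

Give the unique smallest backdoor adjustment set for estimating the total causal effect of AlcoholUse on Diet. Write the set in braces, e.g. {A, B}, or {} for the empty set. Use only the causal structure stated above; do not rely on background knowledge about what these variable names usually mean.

Variables eligible for adjustment (non-descendants of AlcoholUse, excluding AlcoholUse and Diet): {BMI, BloodPressure, Genotype, SleepHours}.
Backdoor paths from AlcoholUse to Diet:
  P1: AlcoholUse <- Genotype -> BMI -> Stress -> Diet
  P2: AlcoholUse <- Genotype -> Stress -> Diet
  P3: AlcoholUse <- SleepHours -> Stress -> Diet
  P4: AlcoholUse <- BloodPressure -> Stress -> Diet
The empty set is not sufficient: P1 (AlcoholUse <- Genotype -> BMI -> Stress -> Diet) has no collider blocking it and no conditioned non-collider, so it is open.
Try {BloodPressure, Genotype, SleepHours}:
  P1: blocked at fork node Genotype ∈ conditioning set.
  P2: blocked at fork node Genotype ∈ conditioning set.
  P3: blocked at fork node SleepHours ∈ conditioning set.
  P4: blocked at fork node BloodPressure ∈ conditioning set.
{BloodPressure, Genotype, SleepHours} contains no descendant of AlcoholUse and blocks every backdoor path.
Every element of {BloodPressure, Genotype, SleepHours} is needed (dropping BloodPressure leaves P4 open; dropping Genotype leaves P1 open; dropping SleepHours leaves P3 open), so no proper subset is valid.
Among all size-3 subsets of the eligible variables, only {BloodPressure, Genotype, SleepHours} blocks every backdoor path, so it is the unique smallest valid adjustment set.

{BloodPressure, Genotype, SleepHours}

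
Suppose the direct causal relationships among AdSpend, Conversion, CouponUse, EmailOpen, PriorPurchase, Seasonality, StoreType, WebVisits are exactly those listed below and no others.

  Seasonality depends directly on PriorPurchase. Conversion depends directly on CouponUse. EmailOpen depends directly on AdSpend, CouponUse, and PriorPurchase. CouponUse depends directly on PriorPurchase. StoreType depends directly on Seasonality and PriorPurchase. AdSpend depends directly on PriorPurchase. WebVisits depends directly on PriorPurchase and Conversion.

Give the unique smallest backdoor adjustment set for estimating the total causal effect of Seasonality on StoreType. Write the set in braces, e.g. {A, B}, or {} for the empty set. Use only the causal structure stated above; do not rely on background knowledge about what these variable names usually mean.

Variables eligible for adjustment (non-descendants of Seasonality, excluding Seasonality and StoreType): {AdSpend, Conversion, CouponUse, EmailOpen, PriorPurchase, WebVisits}.
Backdoor paths from Seasonality to StoreType:
  P1: Seasonality <- PriorPurchase -> StoreType
The empty set is not sufficient: P1 (Seasonality <- PriorPurchase -> StoreType) has no collider blocking it and no conditioned non-collider, so it is open.
Try {PriorPurchase}:
  P1: blocked at fork node PriorPurchase ∈ conditioning set.
{PriorPurchase} contains no descendant of Seasonality and blocks every backdoor path.
No other singleton works — e.g. {CouponUse} leaves P1 open — so {PriorPurchase} is the unique smallest valid adjustment set.

{PriorPurchase}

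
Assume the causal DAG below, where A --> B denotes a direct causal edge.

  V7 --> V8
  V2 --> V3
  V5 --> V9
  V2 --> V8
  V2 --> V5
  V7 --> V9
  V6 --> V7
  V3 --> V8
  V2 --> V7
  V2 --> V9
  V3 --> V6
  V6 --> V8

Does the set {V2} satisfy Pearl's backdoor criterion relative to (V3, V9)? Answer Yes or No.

Yes

Backdoor paths from V3 to V9 (paths whose first edge points into V3):
  P1: V3 <- V2 -> V5 -> V9
  P2: V3 <- V2 -> V7 -> V9
  P3: V3 <- V2 -> V9
  P4: V3 <- V2 -> V8 <- V6 -> V7 -> V9
  P5: V3 <- V2 -> V8 <- V7 -> V9
Condition 1 (no descendant of V3 in the set): holds — descendants of V3 are {V6, V7, V8, V9}; none are in {V2}.
Condition 2 (every backdoor path blocked by {V2}):
  P1: blocked at fork node V2 ∈ conditioning set.
  P2: blocked at fork node V2 ∈ conditioning set.
  P3: blocked at fork node V2 ∈ conditioning set.
  P4: blocked at fork node V2 ∈ conditioning set.
  P5: blocked at fork node V2 ∈ conditioning set.
{V2} satisfies the backdoor criterion.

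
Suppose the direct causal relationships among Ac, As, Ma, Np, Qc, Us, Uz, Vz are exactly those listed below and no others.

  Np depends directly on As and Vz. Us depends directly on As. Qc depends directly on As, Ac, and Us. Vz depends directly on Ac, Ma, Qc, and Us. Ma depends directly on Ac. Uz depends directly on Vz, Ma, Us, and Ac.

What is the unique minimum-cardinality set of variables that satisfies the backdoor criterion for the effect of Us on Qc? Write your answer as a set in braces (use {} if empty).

Variables eligible for adjustment (non-descendants of Us, excluding Us and Qc): {Ac, As, Ma}.
Backdoor paths from Us to Qc:
  P1: Us <- As -> Qc
  P2: Us <- As -> Np <- Vz <- Ac -> Qc
  P3: Us <- As -> Np <- Vz <- Qc
  P4: Us <- As -> Np <- Vz <- Ma <- Ac -> Qc
  P5: Us <- As -> Np <- Vz <- Ma -> Uz <- Ac -> Qc
  P6: Us <- As -> Np <- Vz -> Uz <- Ac -> Qc
  P7: Us <- As -> Np <- Vz -> Uz <- Ma <- Ac -> Qc
The empty set is not sufficient: P1 (Us <- As -> Qc) has no collider blocking it and no conditioned non-collider, so it is open.
Try {As}:
  P1: blocked at fork node As ∈ conditioning set.
  P2: blocked at fork node As ∈ conditioning set.
  P3: blocked at fork node As ∈ conditioning set.
  P4: blocked at fork node As ∈ conditioning set.
  P5: blocked at fork node As ∈ conditioning set.
  P6: blocked at fork node As ∈ conditioning set.
  P7: blocked at fork node As ∈ conditioning set.
{As} contains no descendant of Us and blocks every backdoor path.
No other singleton works — e.g. {Ac} leaves P1 open — so {As} is the unique smallest valid adjustment set.

{As}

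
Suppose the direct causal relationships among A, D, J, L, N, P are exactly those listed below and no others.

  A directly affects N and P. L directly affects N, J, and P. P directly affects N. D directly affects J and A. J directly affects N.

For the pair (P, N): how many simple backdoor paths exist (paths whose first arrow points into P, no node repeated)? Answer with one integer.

6

A backdoor path from P to N is any simple undirected path whose first edge points into P (i.e. leaves P via a parent).
Parents of P: {A, L}.
Enumerating:
  P1: P <- A <- D -> J <- L -> N
  P2: P <- A <- D -> J -> N
  P3: P <- A -> N
  P4: P <- L -> J <- D -> A -> N
  P5: P <- L -> J -> N
  P6: P <- L -> N
That exhausts the simple backdoor paths. Count: 6.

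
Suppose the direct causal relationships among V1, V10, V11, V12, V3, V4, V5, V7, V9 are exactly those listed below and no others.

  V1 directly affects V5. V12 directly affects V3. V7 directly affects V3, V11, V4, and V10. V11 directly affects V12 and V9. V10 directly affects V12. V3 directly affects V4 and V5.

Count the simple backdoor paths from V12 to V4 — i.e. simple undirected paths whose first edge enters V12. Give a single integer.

A backdoor path from V12 to V4 is any simple undirected path whose first edge points into V12 (i.e. leaves V12 via a parent).
Parents of V12: {V10, V11}.
Enumerating:
  P1: V12 <- V10 <- V7 -> V3 -> V4
  P2: V12 <- V10 <- V7 -> V4
  P3: V12 <- V11 <- V7 -> V3 -> V4
  P4: V12 <- V11 <- V7 -> V4
That exhausts the simple backdoor paths. Count: 4.

4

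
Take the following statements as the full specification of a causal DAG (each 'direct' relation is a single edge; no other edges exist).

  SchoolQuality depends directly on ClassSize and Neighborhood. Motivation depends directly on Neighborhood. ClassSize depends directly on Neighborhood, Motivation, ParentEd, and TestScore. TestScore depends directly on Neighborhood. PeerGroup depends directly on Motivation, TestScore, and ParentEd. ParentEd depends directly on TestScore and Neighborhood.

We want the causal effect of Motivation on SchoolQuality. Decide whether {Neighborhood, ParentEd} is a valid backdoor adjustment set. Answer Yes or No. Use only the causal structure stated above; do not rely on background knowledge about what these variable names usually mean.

Yes

Backdoor paths from Motivation to SchoolQuality (paths whose first edge points into Motivation):
  P1: Motivation <- Neighborhood -> TestScore -> ParentEd -> ClassSize -> SchoolQuality
  P2: Motivation <- Neighborhood -> TestScore -> ClassSize -> SchoolQuality
  P3: Motivation <- Neighborhood -> TestScore -> PeerGroup <- ParentEd -> ClassSize -> SchoolQuality
  P4: Motivation <- Neighborhood -> ParentEd <- TestScore -> ClassSize -> SchoolQuality
  P5: Motivation <- Neighborhood -> ParentEd -> ClassSize -> SchoolQuality
  P6: Motivation <- Neighborhood -> ParentEd -> PeerGroup <- TestScore -> ClassSize -> SchoolQuality
  P7: Motivation <- Neighborhood -> ClassSize -> SchoolQuality
  P8: Motivation <- Neighborhood -> SchoolQuality
Condition 1 (no descendant of Motivation in the set): holds — descendants of Motivation are {ClassSize, PeerGroup, SchoolQuality}; none are in {Neighborhood, ParentEd}.
Condition 2 (every backdoor path blocked by {Neighborhood, ParentEd}):
  P1: blocked at fork node Neighborhood ∈ conditioning set.
  P2: blocked at fork node Neighborhood ∈ conditioning set.
  P3: blocked at fork node Neighborhood ∈ conditioning set.
  P4: blocked at fork node Neighborhood ∈ conditioning set.
  P5: blocked at fork node Neighborhood ∈ conditioning set.
  P6: blocked at fork node Neighborhood ∈ conditioning set.
  P7: blocked at fork node Neighborhood ∈ conditioning set.
  P8: blocked at fork node Neighborhood ∈ conditioning set.
{Neighborhood, ParentEd} satisfies the backdoor criterion.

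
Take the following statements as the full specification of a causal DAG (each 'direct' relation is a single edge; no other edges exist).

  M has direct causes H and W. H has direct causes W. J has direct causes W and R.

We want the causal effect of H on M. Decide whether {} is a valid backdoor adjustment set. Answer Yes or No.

No

Backdoor paths from H to M (paths whose first edge points into H):
  P1: H <- W -> M
Condition 1 (no descendant of H in the set): holds — descendants of H are {M}; none are in {}.
Condition 2 (every backdoor path blocked by {}):
  P1: open — no interior node is in the conditioning set.
{} does not satisfy the backdoor criterion.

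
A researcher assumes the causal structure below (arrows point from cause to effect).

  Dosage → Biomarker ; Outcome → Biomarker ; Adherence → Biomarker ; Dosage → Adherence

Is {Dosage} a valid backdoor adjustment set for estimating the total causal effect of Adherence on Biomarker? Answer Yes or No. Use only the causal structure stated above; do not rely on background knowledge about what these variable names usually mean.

Yes

Backdoor paths from Adherence to Biomarker (paths whose first edge points into Adherence):
  P1: Adherence <- Dosage -> Biomarker
Condition 1 (no descendant of Adherence in the set): holds — descendants of Adherence are {Biomarker}; none are in {Dosage}.
Condition 2 (every backdoor path blocked by {Dosage}):
  P1: blocked at fork node Dosage ∈ conditioning set.
{Dosage} satisfies the backdoor criterion.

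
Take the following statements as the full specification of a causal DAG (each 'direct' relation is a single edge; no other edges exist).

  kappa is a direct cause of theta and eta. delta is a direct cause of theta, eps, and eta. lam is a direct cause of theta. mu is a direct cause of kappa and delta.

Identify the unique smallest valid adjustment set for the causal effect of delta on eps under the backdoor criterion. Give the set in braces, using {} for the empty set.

Variables eligible for adjustment (non-descendants of delta, excluding delta and eps): {kappa, lam, mu}.
Backdoor paths from delta to eps:
  (none)
With no backdoor paths the empty set already satisfies the criterion, and it is trivially minimal.

{}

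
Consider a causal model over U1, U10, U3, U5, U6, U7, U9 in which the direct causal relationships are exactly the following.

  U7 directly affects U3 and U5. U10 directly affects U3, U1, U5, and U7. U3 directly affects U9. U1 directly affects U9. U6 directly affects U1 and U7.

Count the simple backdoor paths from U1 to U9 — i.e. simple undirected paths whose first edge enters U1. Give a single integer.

6

A backdoor path from U1 to U9 is any simple undirected path whose first edge points into U1 (i.e. leaves U1 via a parent).
Parents of U1: {U10, U6}.
Enumerating:
  P1: U1 <- U10 -> U7 -> U3 -> U9
  P2: U1 <- U10 -> U5 <- U7 -> U3 -> U9
  P3: U1 <- U10 -> U3 -> U9
  P4: U1 <- U6 -> U7 <- U10 -> U3 -> U9
  P5: U1 <- U6 -> U7 -> U5 <- U10 -> U3 -> U9
  P6: U1 <- U6 -> U7 -> U3 -> U9
That exhausts the simple backdoor paths. Count: 6.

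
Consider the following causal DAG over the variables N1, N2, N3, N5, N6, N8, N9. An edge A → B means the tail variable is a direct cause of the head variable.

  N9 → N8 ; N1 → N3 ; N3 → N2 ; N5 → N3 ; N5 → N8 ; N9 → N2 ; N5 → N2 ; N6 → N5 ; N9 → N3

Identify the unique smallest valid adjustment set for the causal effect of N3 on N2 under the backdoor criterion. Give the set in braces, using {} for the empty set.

Variables eligible for adjustment (non-descendants of N3, excluding N3 and N2): {N1, N5, N6, N8, N9}.
Backdoor paths from N3 to N2:
  P1: N3 <- N9 -> N2
  P2: N3 <- N9 -> N8 <- N5 -> N2
  P3: N3 <- N5 -> N2
  P4: N3 <- N5 -> N8 <- N9 -> N2
The empty set is not sufficient: P1 (N3 <- N9 -> N2) has no collider blocking it and no conditioned non-collider, so it is open.
Try {N5, N9}:
  P1: blocked at fork node N9 ∈ conditioning set.
  P2: blocked at fork node N9 ∈ conditioning set.
  P3: blocked at fork node N5 ∈ conditioning set.
  P4: blocked at fork node N5 ∈ conditioning set.
{N5, N9} contains no descendant of N3 and blocks every backdoor path.
Every element of {N5, N9} is needed (dropping N5 leaves P3 open; dropping N9 leaves P1 open), so no proper subset is valid.
Among all size-2 subsets of the eligible variables, only {N5, N9} blocks every backdoor path, so it is the unique smallest valid adjustment set.

{N5, N9}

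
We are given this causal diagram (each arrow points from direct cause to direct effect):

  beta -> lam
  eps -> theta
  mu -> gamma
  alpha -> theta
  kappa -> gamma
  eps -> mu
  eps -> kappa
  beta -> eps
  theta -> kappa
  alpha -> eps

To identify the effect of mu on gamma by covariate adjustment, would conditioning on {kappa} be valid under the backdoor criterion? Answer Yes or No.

Yes

Backdoor paths from mu to gamma (paths whose first edge points into mu):
  P1: mu <- eps <- alpha -> theta -> kappa -> gamma
  P2: mu <- eps -> theta -> kappa -> gamma
  P3: mu <- eps -> kappa -> gamma
Condition 1 (no descendant of mu in the set): holds — descendants of mu are {gamma}; none are in {kappa}.
Condition 2 (every backdoor path blocked by {kappa}):
  P1: blocked at chain node kappa ∈ conditioning set.
  P2: blocked at chain node kappa ∈ conditioning set.
  P3: blocked at chain node kappa ∈ conditioning set.
{kappa} satisfies the backdoor criterion.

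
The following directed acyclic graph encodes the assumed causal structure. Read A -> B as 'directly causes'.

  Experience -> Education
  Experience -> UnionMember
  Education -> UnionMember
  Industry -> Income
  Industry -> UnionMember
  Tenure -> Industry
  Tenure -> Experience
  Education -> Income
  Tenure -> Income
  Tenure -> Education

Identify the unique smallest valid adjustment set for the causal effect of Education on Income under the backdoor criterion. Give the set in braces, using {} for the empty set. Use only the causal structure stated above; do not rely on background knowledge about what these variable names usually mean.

Variables eligible for adjustment (non-descendants of Education, excluding Education and Income): {Experience, Industry, Tenure}.
Backdoor paths from Education to Income:
  P1: Education <- Tenure -> Industry -> Income
  P2: Education <- Tenure -> Experience -> UnionMember <- Industry -> Income
  P3: Education <- Tenure -> Income
  P4: Education <- Experience <- Tenure -> Industry -> Income
  P5: Education <- Experience <- Tenure -> Income
  P6: Education <- Experience -> UnionMember <- Industry <- Tenure -> Income
  P7: Education <- Experience -> UnionMember <- Industry -> Income
The empty set is not sufficient: P1 (Education <- Tenure -> Industry -> Income) has no collider blocking it and no conditioned non-collider, so it is open.
Try {Tenure}:
  P1: blocked at fork node Tenure ∈ conditioning set.
  P2: blocked at fork node Tenure ∈ conditioning set.
  P3: blocked at fork node Tenure ∈ conditioning set.
  P4: blocked at fork node Tenure ∈ conditioning set.
  P5: blocked at fork node Tenure ∈ conditioning set.
  P6: blocked at collider UnionMember (neither it nor any descendant is in the conditioning set).
  P7: blocked at collider UnionMember (neither it nor any descendant is in the conditioning set).
{Tenure} contains no descendant of Education and blocks every backdoor path.
No other singleton works — e.g. {Industry} leaves P3 open — so {Tenure} is the unique smallest valid adjustment set.

{Tenure}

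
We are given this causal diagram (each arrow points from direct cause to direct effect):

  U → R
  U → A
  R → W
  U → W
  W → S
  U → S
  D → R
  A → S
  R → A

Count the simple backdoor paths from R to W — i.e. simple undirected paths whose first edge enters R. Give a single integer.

A backdoor path from R to W is any simple undirected path whose first edge points into R (i.e. leaves R via a parent).
Parents of R: {D, U}.
Enumerating:
  P1: R <- U -> A -> S <- W
  P2: R <- U -> W
  P3: R <- U -> S <- W
That exhausts the simple backdoor paths. Count: 3.

3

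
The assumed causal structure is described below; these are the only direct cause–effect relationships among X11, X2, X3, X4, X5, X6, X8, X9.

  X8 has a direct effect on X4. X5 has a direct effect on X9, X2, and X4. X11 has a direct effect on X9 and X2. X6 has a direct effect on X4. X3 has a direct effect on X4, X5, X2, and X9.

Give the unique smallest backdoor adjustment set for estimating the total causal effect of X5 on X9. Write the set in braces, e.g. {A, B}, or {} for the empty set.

Variables eligible for adjustment (non-descendants of X5, excluding X5 and X9): {X11, X3, X6, X8}.
Backdoor paths from X5 to X9:
  P1: X5 <- X3 -> X2 <- X11 -> X9
  P2: X5 <- X3 -> X9
The empty set is not sufficient: P2 (X5 <- X3 -> X9) has no collider blocking it and no conditioned non-collider, so it is open.
Try {X3}:
  P1: blocked at fork node X3 ∈ conditioning set.
  P2: blocked at fork node X3 ∈ conditioning set.
{X3} contains no descendant of X5 and blocks every backdoor path.
No other singleton works — e.g. {X11} leaves P2 open — so {X3} is the unique smallest valid adjustment set.

{X3}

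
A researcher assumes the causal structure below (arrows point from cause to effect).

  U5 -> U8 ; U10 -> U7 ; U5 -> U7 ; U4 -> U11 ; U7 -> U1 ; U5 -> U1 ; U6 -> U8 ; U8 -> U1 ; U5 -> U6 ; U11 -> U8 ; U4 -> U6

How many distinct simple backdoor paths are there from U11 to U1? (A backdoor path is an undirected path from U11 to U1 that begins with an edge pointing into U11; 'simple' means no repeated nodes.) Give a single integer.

6

A backdoor path from U11 to U1 is any simple undirected path whose first edge points into U11 (i.e. leaves U11 via a parent).
Parents of U11: {U4}.
Enumerating:
  P1: U11 <- U4 -> U6 <- U5 -> U8 -> U1
  P2: U11 <- U4 -> U6 <- U5 -> U7 -> U1
  P3: U11 <- U4 -> U6 <- U5 -> U1
  P4: U11 <- U4 -> U6 -> U8 <- U5 -> U7 -> U1
  P5: U11 <- U4 -> U6 -> U8 <- U5 -> U1
  P6: U11 <- U4 -> U6 -> U8 -> U1
That exhausts the simple backdoor paths. Count: 6.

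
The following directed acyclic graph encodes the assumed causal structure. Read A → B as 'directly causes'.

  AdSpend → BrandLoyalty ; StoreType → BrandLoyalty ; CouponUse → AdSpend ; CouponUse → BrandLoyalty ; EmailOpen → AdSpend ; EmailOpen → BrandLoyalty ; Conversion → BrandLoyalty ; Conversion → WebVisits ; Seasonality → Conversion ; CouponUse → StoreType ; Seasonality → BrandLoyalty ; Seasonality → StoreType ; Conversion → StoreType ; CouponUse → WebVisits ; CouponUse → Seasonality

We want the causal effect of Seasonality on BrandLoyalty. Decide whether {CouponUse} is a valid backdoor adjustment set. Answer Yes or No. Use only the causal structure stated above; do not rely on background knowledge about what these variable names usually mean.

Backdoor paths from Seasonality to BrandLoyalty (paths whose first edge points into Seasonality):
  P1: Seasonality <- CouponUse -> AdSpend <- EmailOpen -> BrandLoyalty
  P2: Seasonality <- CouponUse -> AdSpend -> BrandLoyalty
  P3: Seasonality <- CouponUse -> StoreType <- Conversion -> BrandLoyalty
  P4: Seasonality <- CouponUse -> StoreType -> BrandLoyalty
  P5: Seasonality <- CouponUse -> WebVisits <- Conversion -> StoreType -> BrandLoyalty
  P6: Seasonality <- CouponUse -> WebVisits <- Conversion -> BrandLoyalty
  P7: Seasonality <- CouponUse -> BrandLoyalty
Condition 1 (no descendant of Seasonality in the set): holds — descendants of Seasonality are {BrandLoyalty, Conversion, StoreType, WebVisits}; none are in {CouponUse}.
Condition 2 (every backdoor path blocked by {CouponUse}):
  P1: blocked at fork node CouponUse ∈ conditioning set.
  P2: blocked at fork node CouponUse ∈ conditioning set.
  P3: blocked at fork node CouponUse ∈ conditioning set.
  P4: blocked at fork node CouponUse ∈ conditioning set.
  P5: blocked at fork node CouponUse ∈ conditioning set.
  P6: blocked at fork node CouponUse ∈ conditioning set.
  P7: blocked at fork node CouponUse ∈ conditioning set.
{CouponUse} satisfies the backdoor criterion.

Yes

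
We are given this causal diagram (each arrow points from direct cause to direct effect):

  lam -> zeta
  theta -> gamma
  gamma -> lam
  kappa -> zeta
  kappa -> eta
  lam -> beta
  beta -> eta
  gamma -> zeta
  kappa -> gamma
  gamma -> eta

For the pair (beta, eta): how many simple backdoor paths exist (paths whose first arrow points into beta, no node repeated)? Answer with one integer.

7

A backdoor path from beta to eta is any simple undirected path whose first edge points into beta (i.e. leaves beta via a parent).
Parents of beta: {lam}.
Enumerating:
  P1: beta <- lam <- gamma <- kappa -> eta
  P2: beta <- lam <- gamma -> zeta <- kappa -> eta
  P3: beta <- lam <- gamma -> eta
  P4: beta <- lam -> zeta <- kappa -> gamma -> eta
  P5: beta <- lam -> zeta <- kappa -> eta
  P6: beta <- lam -> zeta <- gamma <- kappa -> eta
  P7: beta <- lam -> zeta <- gamma -> eta
That exhausts the simple backdoor paths. Count: 7.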